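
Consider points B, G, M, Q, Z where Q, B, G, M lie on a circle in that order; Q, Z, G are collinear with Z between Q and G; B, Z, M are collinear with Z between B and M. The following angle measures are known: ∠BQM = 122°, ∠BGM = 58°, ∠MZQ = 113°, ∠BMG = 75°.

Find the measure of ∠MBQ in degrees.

1. ∠BZG = 113°  [vertical angles at Z]
2. ∠BQG = 75°  [same arc BG]
3. ∠BZQ = 67°  [linear pair at Z on QG]
4. ∠MBQ = 38°  [△QZB]

∠MBQ = 38°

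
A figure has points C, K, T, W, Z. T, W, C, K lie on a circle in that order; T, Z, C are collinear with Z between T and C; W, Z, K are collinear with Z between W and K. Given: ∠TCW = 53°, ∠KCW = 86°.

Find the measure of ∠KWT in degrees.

∠KWT = 33°

1. ∠TKW = 53°  [same arc TW]
2. ∠KTW = 94°  [cyclic TWCK, opposite ∠T+∠C]
3. ∠KWT = 33°  [△TWK]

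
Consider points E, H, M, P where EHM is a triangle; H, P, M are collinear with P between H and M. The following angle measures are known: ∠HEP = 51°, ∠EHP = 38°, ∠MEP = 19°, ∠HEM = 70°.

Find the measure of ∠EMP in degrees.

∠EMP = 72°

1. ∠EHM = 38°  [P on ray HM]
2. ∠EMH = 72°  [△EHM]
3. ∠EMP = 72°  [P on ray MH]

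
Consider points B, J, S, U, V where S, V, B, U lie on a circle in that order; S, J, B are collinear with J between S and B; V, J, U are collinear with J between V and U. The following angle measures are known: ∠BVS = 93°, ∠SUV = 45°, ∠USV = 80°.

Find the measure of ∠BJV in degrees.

1. ∠SBV = 45°  [same arc SV]
2. ∠SVU = 55°  [△SVU]
3. ∠BSV = 42°  [△SVB]
4. ∠SJV = 83°  [△SJV]
5. ∠BJV = 97°  [linear pair at J on SB]

∠BJV = 97°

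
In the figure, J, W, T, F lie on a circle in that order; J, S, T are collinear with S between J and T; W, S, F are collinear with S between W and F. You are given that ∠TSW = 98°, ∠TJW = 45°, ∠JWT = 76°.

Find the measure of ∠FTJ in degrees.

1. ∠FSJ = 98°  [vertical angles at S]
2. ∠TFW = 45°  [same arc WT]
3. ∠FST = 82°  [linear pair at S on JT]
4. ∠FTJ = 53°  [△TSF]

∠FTJ = 53°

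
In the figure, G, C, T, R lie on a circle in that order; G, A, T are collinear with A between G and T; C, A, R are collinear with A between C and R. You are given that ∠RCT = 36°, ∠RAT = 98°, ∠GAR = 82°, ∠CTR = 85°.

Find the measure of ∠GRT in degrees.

1. ∠RGT = 36°  [same arc TR]
2. ∠CRT = 59°  [△CTR]
3. ∠GTR = 23°  [△TAR]
4. ∠GRT = 121°  [△GTR]

∠GRT = 121°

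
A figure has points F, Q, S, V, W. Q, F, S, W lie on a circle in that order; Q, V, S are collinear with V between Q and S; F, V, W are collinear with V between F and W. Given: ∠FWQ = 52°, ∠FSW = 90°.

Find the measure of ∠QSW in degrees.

1. ∠FQW = 90°  [cyclic QFSW, opposite ∠Q+∠S]
2. ∠QFW = 38°  [△QFW]
3. ∠QSW = 38°  [same arc QW]

∠QSW = 38°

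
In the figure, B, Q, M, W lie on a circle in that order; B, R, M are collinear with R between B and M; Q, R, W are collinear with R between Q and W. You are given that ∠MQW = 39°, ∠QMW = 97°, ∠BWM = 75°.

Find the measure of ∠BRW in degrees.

∠BRW = 110°

1. ∠MBW = 39°  [same arc MW]
2. ∠MWQ = 44°  [△QMW]
3. ∠BMW = 66°  [△BMW]
4. ∠MRW = 70°  [△MRW]
5. ∠BRW = 110°  [linear pair at R on BM]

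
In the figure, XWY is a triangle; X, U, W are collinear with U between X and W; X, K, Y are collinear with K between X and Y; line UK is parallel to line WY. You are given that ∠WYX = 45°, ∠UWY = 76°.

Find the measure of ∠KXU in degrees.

1. ∠XWY = 76°  [U on ray WX]
2. ∠WXY = 59°  [△XWY]
3. ∠KXU = 59°  [U on XW, K on XY]

∠KXU = 59°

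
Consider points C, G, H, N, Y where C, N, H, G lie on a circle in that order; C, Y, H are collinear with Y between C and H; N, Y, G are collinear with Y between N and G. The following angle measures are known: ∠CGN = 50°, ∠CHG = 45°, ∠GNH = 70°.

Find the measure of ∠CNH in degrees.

∠CNH = 115°

1. ∠GCH = 70°  [same arc HG]
2. ∠CGH = 65°  [△CHG]
3. ∠CNH = 115°  [cyclic CNHG, opposite ∠N+∠G]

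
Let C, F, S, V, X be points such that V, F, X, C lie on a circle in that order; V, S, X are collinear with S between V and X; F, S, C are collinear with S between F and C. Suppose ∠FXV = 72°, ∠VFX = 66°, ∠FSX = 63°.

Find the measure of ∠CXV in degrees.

∠CXV = 21°

1. ∠FCV = 72°  [same arc VF]
2. ∠VCX = 114°  [cyclic VFXC, opposite ∠F+∠C]
3. ∠CSV = 63°  [vertical angles at S]
4. ∠CVX = 45°  [△VSC]
5. ∠CXV = 21°  [△VXC]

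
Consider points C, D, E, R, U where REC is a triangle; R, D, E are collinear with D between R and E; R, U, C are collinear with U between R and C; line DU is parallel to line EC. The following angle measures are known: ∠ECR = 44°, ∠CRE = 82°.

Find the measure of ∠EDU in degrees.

∠EDU = 126°

1. ∠CER = 54°  [△REC]
2. ∠RDU = 54°  [DU∥EC, corresponding at D]
3. ∠EDU = 126°  [linear pair at D on RE]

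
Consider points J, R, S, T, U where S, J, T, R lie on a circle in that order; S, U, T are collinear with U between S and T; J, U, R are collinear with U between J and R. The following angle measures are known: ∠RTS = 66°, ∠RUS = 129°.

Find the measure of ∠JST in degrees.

1. ∠RJS = 66°  [same arc SR]
2. ∠JUT = 129°  [vertical angles at U]
3. ∠JUS = 51°  [linear pair at U on ST]
4. ∠JST = 63°  [△SUJ]

∠JST = 63°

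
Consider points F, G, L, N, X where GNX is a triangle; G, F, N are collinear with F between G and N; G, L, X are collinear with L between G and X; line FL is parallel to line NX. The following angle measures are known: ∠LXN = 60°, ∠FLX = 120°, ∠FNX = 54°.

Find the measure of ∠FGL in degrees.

∠FGL = 66°

1. ∠GXN = 60°  [L on ray XG]
2. ∠GNX = 54°  [F on ray NG]
3. ∠NGX = 66°  [△GNX]
4. ∠FGL = 66°  [F on GN, L on GX]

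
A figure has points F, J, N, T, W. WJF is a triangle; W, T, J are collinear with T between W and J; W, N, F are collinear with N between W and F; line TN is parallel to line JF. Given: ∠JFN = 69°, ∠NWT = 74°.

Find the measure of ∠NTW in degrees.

1. ∠JFW = 69°  [N on ray FW]
2. ∠FWJ = 74°  [T on WJ, N on WF]
3. ∠FJW = 37°  [△WJF]
4. ∠NTW = 37°  [TN∥JF, corresponding at T]

∠NTW = 37°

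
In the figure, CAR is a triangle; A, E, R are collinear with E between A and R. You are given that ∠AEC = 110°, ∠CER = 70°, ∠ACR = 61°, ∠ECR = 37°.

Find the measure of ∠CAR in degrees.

1. ∠CRE = 73°  [△CER]
2. ∠ARC = 73°  [E on ray RA]
3. ∠CAR = 46°  [△CAR]

∠CAR = 46°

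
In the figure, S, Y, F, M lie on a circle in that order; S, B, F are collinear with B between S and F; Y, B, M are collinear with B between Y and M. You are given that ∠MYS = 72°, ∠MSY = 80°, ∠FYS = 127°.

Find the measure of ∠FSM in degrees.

1. ∠MFS = 72°  [same arc SM]
2. ∠FMS = 53°  [cyclic SYFM, opposite ∠Y+∠M]
3. ∠FSM = 55°  [△SFM]

∠FSM = 55°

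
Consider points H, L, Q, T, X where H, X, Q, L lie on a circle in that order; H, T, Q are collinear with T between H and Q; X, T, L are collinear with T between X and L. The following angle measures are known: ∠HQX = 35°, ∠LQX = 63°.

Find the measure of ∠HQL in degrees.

1. ∠HLX = 35°  [same arc HX]
2. ∠LHX = 117°  [cyclic HXQL, opposite ∠H+∠Q]
3. ∠HXL = 28°  [△HXL]
4. ∠HQL = 28°  [same arc HL]

∠HQL = 28°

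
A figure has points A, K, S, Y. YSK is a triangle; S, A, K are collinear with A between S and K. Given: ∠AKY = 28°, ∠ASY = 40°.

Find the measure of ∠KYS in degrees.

∠KYS = 112°

1. ∠SKY = 28°  [A on ray KS]
2. ∠KSY = 40°  [A on ray SK]
3. ∠KYS = 112°  [△YSK]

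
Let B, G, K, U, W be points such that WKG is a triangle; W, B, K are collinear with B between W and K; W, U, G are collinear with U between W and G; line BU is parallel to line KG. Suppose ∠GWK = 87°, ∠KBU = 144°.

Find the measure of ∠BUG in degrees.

1. ∠BWU = 87°  [B on WK, U on WG]
2. ∠UBW = 36°  [linear pair at B on WK]
3. ∠BUW = 57°  [△WBU]
4. ∠BUG = 123°  [linear pair at U on WG]

∠BUG = 123°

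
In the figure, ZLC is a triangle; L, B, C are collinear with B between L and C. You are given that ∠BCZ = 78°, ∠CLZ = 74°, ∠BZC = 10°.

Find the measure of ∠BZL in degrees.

1. ∠CBZ = 92°  [△ZBC]
2. ∠BLZ = 74°  [B on ray LC]
3. ∠LBZ = 88°  [linear pair at B on LC]
4. ∠BZL = 18°  [△ZLB]

∠BZL = 18°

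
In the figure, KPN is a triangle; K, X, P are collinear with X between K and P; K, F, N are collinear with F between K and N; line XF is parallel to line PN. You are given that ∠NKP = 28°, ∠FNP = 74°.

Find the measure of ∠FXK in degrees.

∠FXK = 78°

1. ∠KNP = 74°  [F on ray NK]
2. ∠KPN = 78°  [△KPN]
3. ∠FXK = 78°  [XF∥PN, corresponding at X]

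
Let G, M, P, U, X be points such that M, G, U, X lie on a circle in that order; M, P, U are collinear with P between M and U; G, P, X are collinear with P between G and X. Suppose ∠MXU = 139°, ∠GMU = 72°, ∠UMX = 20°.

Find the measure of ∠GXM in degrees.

1. ∠MGU = 41°  [cyclic MGUX, opposite ∠G+∠X]
2. ∠GUM = 67°  [△MGU]
3. ∠GXM = 67°  [same arc MG]

∠GXM = 67°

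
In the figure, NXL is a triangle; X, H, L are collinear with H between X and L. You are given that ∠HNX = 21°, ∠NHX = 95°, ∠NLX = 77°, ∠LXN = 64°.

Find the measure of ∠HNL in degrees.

1. ∠LHN = 85°  [linear pair at H on XL]
2. ∠HLN = 77°  [H on ray LX]
3. ∠HNL = 18°  [△NHL]

∠HNL = 18°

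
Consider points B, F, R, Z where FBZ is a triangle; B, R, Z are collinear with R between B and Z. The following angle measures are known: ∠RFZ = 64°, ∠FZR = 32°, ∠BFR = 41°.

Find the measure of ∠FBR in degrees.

∠FBR = 43°

1. ∠FRZ = 84°  [△FRZ]
2. ∠BRF = 96°  [linear pair at R on BZ]
3. ∠FBR = 43°  [△FBR]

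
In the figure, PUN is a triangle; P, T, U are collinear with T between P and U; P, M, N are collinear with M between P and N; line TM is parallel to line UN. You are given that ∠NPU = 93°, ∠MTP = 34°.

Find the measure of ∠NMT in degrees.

∠NMT = 127°

1. ∠MPT = 93°  [T on PU, M on PN]
2. ∠PMT = 53°  [△PTM]
3. ∠NMT = 127°  [linear pair at M on PN]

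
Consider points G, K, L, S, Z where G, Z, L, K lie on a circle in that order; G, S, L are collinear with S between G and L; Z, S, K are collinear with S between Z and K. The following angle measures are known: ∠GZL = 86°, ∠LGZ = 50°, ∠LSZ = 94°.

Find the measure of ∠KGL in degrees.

∠KGL = 42°

1. ∠GLZ = 44°  [△GZL]
2. ∠GSK = 94°  [vertical angles at S]
3. ∠GKZ = 44°  [same arc GZ]
4. ∠KGL = 42°  [△GSK]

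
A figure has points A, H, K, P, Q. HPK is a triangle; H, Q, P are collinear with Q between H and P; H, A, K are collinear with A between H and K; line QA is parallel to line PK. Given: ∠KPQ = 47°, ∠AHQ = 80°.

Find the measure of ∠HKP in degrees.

∠HKP = 53°

1. ∠HPK = 47°  [Q on ray PH]
2. ∠KHP = 80°  [Q on HP, A on HK]
3. ∠HKP = 53°  [△HPK]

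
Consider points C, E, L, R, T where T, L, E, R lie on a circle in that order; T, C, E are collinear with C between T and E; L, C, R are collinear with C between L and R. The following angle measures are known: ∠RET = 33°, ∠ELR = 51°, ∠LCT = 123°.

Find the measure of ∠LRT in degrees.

1. ∠ETR = 51°  [same arc ER]
2. ∠ECR = 123°  [vertical angles at C]
3. ∠RCT = 57°  [linear pair at C on TE]
4. ∠LRT = 72°  [△TCR]

∠LRT = 72°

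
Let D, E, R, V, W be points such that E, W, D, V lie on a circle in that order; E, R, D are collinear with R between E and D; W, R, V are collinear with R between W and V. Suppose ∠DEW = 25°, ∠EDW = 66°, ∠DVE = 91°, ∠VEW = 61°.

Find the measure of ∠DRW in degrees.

1. ∠DVW = 25°  [same arc WD]
2. ∠VDW = 119°  [cyclic EWDV, opposite ∠E+∠D]
3. ∠DWV = 36°  [△WDV]
4. ∠DRW = 78°  [△WRD]

∠DRW = 78°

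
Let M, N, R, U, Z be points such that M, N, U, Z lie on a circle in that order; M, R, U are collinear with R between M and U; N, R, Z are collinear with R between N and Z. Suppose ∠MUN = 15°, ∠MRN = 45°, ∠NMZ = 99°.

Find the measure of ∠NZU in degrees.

∠NZU = 69°

1. ∠NRU = 135°  [linear pair at R on MU]
2. ∠NUZ = 81°  [cyclic MNUZ, opposite ∠M+∠U]
3. ∠UNZ = 30°  [△NRU]
4. ∠NZU = 69°  [△NUZ]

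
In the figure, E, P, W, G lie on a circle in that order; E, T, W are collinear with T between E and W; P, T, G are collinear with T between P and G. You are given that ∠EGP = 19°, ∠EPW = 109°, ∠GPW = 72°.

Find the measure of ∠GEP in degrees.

1. ∠EGW = 71°  [cyclic EPWG, opposite ∠P+∠G]
2. ∠GEW = 72°  [same arc WG]
3. ∠EWG = 37°  [△EWG]
4. ∠EPG = 37°  [same arc EG]
5. ∠GEP = 124°  [△EPG]

∠GEP = 124°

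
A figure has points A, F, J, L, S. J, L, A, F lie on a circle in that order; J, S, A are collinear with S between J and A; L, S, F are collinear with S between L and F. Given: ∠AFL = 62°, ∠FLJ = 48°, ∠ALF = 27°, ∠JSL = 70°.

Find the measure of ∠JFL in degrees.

∠JFL = 43°

1. ∠FAL = 91°  [△LAF]
2. ∠FJL = 89°  [cyclic JLAF, opposite ∠J+∠A]
3. ∠JFL = 43°  [△JLF]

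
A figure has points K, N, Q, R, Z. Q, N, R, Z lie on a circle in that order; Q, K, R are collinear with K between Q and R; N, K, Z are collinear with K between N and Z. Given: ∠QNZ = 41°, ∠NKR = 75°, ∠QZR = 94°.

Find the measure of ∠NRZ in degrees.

1. ∠QRZ = 41°  [same arc QZ]
2. ∠QKZ = 75°  [vertical angles at K]
3. ∠RQZ = 45°  [△QRZ]
4. ∠RKZ = 105°  [linear pair at K on QR]
5. ∠RNZ = 45°  [same arc RZ]
6. ∠NZR = 34°  [△RKZ]
7. ∠NRZ = 101°  [△NRZ]

∠NRZ = 101°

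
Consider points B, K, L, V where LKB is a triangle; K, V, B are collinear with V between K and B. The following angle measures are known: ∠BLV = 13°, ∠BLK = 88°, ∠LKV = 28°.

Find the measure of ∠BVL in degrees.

1. ∠BKL = 28°  [V on ray KB]
2. ∠KBL = 64°  [△LKB]
3. ∠LBV = 64°  [V on ray BK]
4. ∠BVL = 103°  [△LVB]

∠BVL = 103°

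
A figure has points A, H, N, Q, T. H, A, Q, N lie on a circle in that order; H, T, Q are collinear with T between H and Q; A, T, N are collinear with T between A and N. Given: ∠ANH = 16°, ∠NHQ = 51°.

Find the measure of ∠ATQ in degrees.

∠ATQ = 113°

1. ∠AQH = 16°  [same arc HA]
2. ∠NAQ = 51°  [same arc QN]
3. ∠ATQ = 113°  [△ATQ]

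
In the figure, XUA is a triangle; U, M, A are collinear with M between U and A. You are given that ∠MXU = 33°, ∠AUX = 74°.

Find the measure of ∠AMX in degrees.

∠AMX = 107°

1. ∠MUX = 74°  [M on ray UA]
2. ∠UMX = 73°  [△XUM]
3. ∠AMX = 107°  [linear pair at M on UA]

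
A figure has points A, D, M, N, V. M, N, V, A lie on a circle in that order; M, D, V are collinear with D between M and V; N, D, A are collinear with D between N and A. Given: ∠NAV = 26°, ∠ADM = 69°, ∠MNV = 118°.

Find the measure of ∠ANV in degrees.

1. ∠NMV = 26°  [same arc NV]
2. ∠NDV = 69°  [vertical angles at D]
3. ∠MVN = 36°  [△MNV]
4. ∠ANV = 75°  [△NDV]

∠ANV = 75°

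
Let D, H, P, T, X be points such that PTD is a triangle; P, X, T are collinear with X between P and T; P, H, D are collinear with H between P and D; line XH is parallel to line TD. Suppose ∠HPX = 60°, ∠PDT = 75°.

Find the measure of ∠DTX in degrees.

1. ∠DPT = 60°  [X on PT, H on PD]
2. ∠DTP = 45°  [△PTD]
3. ∠DTX = 45°  [X on ray TP]

∠DTX = 45°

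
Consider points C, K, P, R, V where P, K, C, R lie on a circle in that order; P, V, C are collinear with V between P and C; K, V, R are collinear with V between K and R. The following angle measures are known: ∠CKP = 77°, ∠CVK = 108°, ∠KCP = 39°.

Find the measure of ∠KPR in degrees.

1. ∠CPK = 64°  [△PKC]
2. ∠KVP = 72°  [linear pair at V on PC]
3. ∠KRP = 39°  [same arc PK]
4. ∠PKR = 44°  [△PVK]
5. ∠KPR = 97°  [△PKR]

∠KPR = 97°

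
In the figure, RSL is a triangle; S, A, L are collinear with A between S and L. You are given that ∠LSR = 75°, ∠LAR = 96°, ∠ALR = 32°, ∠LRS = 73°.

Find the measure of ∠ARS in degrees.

∠ARS = 21°

1. ∠ASR = 75°  [A on ray SL]
2. ∠RAS = 84°  [linear pair at A on SL]
3. ∠ARS = 21°  [△RSA]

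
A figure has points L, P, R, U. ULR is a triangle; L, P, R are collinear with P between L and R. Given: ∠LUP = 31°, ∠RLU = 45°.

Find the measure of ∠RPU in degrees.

1. ∠PLU = 45°  [P on ray LR]
2. ∠LPU = 104°  [△ULP]
3. ∠RPU = 76°  [linear pair at P on LR]

∠RPU = 76°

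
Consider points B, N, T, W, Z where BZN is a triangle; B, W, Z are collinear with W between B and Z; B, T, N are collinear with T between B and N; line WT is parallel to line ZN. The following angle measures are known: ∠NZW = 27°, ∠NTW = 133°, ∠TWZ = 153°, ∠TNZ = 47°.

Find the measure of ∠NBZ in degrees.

∠NBZ = 106°

1. ∠BZN = 27°  [W on ray ZB]
2. ∠BNZ = 47°  [T on ray NB]
3. ∠NBZ = 106°  [△BZN]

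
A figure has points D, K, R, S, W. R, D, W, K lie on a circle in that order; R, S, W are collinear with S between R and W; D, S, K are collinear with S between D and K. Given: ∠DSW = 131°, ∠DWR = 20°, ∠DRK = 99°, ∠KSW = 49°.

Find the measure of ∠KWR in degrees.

1. ∠DKR = 20°  [same arc RD]
2. ∠KDR = 61°  [△RDK]
3. ∠KWR = 61°  [same arc RK]

∠KWR = 61°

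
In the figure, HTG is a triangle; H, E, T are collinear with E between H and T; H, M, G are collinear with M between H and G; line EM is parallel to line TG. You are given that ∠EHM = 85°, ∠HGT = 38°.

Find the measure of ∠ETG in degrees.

1. ∠GHT = 85°  [E on HT, M on HG]
2. ∠GTH = 57°  [△HTG]
3. ∠ETG = 57°  [E on ray TH]

∠ETG = 57°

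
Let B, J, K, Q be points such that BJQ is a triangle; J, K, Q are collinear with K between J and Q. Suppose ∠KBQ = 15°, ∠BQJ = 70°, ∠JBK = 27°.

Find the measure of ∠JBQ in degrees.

1. ∠BQK = 70°  [K on ray QJ]
2. ∠BKQ = 95°  [△BKQ]
3. ∠BKJ = 85°  [linear pair at K on JQ]
4. ∠BJK = 68°  [△BJK]
5. ∠BJQ = 68°  [K on ray JQ]
6. ∠JBQ = 42°  [△BJQ]

∠JBQ = 42°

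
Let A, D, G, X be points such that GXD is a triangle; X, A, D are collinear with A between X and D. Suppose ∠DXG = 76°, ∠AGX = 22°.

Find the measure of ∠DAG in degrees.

1. ∠AXG = 76°  [A on ray XD]
2. ∠GAX = 82°  [△GXA]
3. ∠DAG = 98°  [linear pair at A on XD]

∠DAG = 98°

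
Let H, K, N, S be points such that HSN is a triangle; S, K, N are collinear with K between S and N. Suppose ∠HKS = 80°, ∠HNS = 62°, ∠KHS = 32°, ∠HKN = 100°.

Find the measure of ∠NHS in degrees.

1. ∠HSK = 68°  [△HSK]
2. ∠HSN = 68°  [K on ray SN]
3. ∠NHS = 50°  [△HSN]

∠NHS = 50°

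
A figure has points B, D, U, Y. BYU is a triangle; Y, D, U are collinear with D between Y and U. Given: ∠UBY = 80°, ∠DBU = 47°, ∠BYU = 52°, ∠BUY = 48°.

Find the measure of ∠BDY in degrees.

∠BDY = 95°

1. ∠BUD = 48°  [D on ray UY]
2. ∠BDU = 85°  [△BDU]
3. ∠BDY = 95°  [linear pair at D on YU]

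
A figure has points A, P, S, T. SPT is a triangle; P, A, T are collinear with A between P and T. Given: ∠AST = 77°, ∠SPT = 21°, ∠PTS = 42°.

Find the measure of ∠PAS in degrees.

∠PAS = 119°

1. ∠ATS = 42°  [A on ray TP]
2. ∠SAT = 61°  [△SAT]
3. ∠PAS = 119°  [linear pair at A on PT]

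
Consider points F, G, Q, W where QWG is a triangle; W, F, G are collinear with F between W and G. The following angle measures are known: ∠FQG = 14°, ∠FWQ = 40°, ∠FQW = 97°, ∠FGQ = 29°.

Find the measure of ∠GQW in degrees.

∠GQW = 111°

1. ∠GWQ = 40°  [F on ray WG]
2. ∠QGW = 29°  [F on ray GW]
3. ∠GQW = 111°  [△QWG]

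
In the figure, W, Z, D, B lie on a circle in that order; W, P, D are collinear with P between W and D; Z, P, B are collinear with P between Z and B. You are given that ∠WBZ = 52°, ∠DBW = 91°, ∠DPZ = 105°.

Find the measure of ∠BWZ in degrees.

1. ∠WDZ = 52°  [same arc WZ]
2. ∠DZW = 89°  [cyclic WZDB, opposite ∠Z+∠B]
3. ∠WPZ = 75°  [linear pair at P on WD]
4. ∠DWZ = 39°  [△WZD]
5. ∠BZW = 66°  [△WPZ]
6. ∠BWZ = 62°  [△WZB]

∠BWZ = 62°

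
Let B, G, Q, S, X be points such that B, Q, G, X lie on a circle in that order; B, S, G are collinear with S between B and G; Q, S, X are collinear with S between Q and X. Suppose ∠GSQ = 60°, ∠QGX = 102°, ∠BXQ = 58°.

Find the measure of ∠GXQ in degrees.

1. ∠BSX = 60°  [vertical angles at S]
2. ∠QBX = 78°  [cyclic BQGX, opposite ∠B+∠G]
3. ∠BQX = 44°  [△BQX]
4. ∠GSX = 120°  [linear pair at S on BG]
5. ∠BGX = 44°  [same arc BX]
6. ∠GXQ = 16°  [△GSX]

∠GXQ = 16°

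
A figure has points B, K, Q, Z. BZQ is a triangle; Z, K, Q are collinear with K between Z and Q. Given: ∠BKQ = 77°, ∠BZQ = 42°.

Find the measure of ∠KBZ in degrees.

∠KBZ = 35°

1. ∠BKZ = 103°  [linear pair at K on ZQ]
2. ∠BZK = 42°  [K on ray ZQ]
3. ∠KBZ = 35°  [△BZK]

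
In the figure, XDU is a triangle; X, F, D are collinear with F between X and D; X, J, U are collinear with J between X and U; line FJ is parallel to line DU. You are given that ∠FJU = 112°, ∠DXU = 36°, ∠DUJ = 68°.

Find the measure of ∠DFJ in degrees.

1. ∠FJX = 68°  [linear pair at J on XU]
2. ∠FXJ = 36°  [F on XD, J on XU]
3. ∠JFX = 76°  [△XFJ]
4. ∠DFJ = 104°  [linear pair at F on XD]

∠DFJ = 104°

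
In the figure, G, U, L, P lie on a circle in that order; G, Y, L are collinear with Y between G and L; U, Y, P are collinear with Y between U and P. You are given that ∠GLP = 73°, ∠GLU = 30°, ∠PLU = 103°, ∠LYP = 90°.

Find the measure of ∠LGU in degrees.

1. ∠GUP = 73°  [same arc GP]
2. ∠GYU = 90°  [vertical angles at Y]
3. ∠LGU = 17°  [△GYU]

∠LGU = 17°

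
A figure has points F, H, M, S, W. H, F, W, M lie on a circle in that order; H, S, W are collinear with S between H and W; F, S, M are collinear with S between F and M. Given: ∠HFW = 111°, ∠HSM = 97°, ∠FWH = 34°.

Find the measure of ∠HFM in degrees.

∠HFM = 62°

1. ∠FHW = 35°  [△HFW]
2. ∠FSW = 97°  [vertical angles at S]
3. ∠FSH = 83°  [linear pair at S on HW]
4. ∠HFM = 62°  [△HSF]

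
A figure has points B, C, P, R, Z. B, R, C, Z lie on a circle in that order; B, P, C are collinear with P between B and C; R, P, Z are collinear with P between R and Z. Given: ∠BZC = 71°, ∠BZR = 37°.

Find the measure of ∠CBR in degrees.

1. ∠BRC = 109°  [cyclic BRCZ, opposite ∠R+∠Z]
2. ∠BCR = 37°  [same arc BR]
3. ∠CBR = 34°  [△BRC]

∠CBR = 34°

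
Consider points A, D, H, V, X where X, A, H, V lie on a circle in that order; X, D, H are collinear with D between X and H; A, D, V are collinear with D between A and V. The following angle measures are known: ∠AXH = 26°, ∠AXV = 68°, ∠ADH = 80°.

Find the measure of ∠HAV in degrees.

1. ∠AVH = 26°  [same arc AH]
2. ∠AHV = 112°  [cyclic XAHV, opposite ∠X+∠H]
3. ∠HAV = 42°  [△AHV]

∠HAV = 42°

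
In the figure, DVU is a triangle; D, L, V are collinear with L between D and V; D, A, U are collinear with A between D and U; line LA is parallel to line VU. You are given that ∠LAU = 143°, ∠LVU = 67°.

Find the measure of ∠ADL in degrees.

1. ∠DAL = 37°  [linear pair at A on DU]
2. ∠DVU = 67°  [L on ray VD]
3. ∠DUV = 37°  [LA∥VU, corresponding at A]
4. ∠UDV = 76°  [△DVU]
5. ∠ADL = 76°  [L on DV, A on DU]

∠ADL = 76°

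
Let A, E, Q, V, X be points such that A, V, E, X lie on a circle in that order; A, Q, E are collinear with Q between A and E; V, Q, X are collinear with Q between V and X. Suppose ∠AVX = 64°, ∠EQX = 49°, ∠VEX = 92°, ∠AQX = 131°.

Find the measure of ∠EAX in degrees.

1. ∠AEX = 64°  [same arc AX]
2. ∠EXV = 67°  [△EQX]
3. ∠EVX = 21°  [△VEX]
4. ∠EAX = 21°  [same arc EX]

∠EAX = 21°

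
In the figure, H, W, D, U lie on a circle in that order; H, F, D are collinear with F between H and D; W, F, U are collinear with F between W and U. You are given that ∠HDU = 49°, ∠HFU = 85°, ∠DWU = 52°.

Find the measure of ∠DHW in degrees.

1. ∠HWU = 49°  [same arc HU]
2. ∠DFW = 85°  [vertical angles at F]
3. ∠HFW = 95°  [linear pair at F on HD]
4. ∠DHW = 36°  [△HFW]

∠DHW = 36°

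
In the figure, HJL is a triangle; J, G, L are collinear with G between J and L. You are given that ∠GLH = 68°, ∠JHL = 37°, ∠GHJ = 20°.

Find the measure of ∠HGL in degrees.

∠HGL = 95°

1. ∠HLJ = 68°  [G on ray LJ]
2. ∠HJL = 75°  [△HJL]
3. ∠GJH = 75°  [G on ray JL]
4. ∠HGJ = 85°  [△HJG]
5. ∠HGL = 95°  [linear pair at G on JL]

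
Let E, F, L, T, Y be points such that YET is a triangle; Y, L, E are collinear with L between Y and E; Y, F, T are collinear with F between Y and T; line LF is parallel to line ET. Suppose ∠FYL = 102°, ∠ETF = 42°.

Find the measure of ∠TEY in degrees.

∠TEY = 36°

1. ∠EYT = 102°  [L on YE, F on YT]
2. ∠ETY = 42°  [F on ray TY]
3. ∠TEY = 36°  [△YET]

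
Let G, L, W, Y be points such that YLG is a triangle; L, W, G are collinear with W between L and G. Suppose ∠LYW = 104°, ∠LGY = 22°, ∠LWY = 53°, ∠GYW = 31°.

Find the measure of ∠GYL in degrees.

1. ∠WLY = 23°  [△YLW]
2. ∠GLY = 23°  [W on ray LG]
3. ∠GYL = 135°  [△YLG]

∠GYL = 135°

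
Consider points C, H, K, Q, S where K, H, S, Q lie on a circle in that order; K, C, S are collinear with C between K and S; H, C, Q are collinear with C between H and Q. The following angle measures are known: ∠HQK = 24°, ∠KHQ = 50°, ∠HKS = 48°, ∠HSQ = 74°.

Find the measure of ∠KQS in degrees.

∠KQS = 72°

1. ∠HSK = 24°  [same arc KH]
2. ∠KHS = 108°  [△KHS]
3. ∠KQS = 72°  [cyclic KHSQ, opposite ∠H+∠Q]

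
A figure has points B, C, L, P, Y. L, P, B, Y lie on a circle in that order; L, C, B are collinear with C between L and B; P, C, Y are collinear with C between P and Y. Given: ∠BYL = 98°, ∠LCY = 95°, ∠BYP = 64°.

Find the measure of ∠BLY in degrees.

∠BLY = 51°

1. ∠BCY = 85°  [linear pair at C on LB]
2. ∠LBY = 31°  [△BCY]
3. ∠BLY = 51°  [△LBY]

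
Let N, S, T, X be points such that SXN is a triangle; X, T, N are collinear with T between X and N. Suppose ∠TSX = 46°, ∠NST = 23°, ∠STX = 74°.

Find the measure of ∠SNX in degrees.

∠SNX = 51°

1. ∠NTS = 106°  [linear pair at T on XN]
2. ∠SNT = 51°  [△STN]
3. ∠SNX = 51°  [T on ray NX]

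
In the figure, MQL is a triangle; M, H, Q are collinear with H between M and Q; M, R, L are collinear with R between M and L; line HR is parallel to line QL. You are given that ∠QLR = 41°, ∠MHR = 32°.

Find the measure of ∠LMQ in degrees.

1. ∠MLQ = 41°  [R on ray LM]
2. ∠LQM = 32°  [HR∥QL, corresponding at H]
3. ∠LMQ = 107°  [△MQL]

∠LMQ = 107°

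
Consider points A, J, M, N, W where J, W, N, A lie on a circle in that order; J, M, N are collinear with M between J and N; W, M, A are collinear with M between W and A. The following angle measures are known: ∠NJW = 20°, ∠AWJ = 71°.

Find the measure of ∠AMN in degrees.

1. ∠NAW = 20°  [same arc WN]
2. ∠ANJ = 71°  [same arc JA]
3. ∠AMN = 89°  [△NMA]

∠AMN = 89°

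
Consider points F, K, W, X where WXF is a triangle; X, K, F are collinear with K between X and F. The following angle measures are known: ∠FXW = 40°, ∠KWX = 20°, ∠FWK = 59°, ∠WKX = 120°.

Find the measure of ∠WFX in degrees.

∠WFX = 61°

1. ∠FKW = 60°  [linear pair at K on XF]
2. ∠KFW = 61°  [△WKF]
3. ∠WFX = 61°  [K on ray FX]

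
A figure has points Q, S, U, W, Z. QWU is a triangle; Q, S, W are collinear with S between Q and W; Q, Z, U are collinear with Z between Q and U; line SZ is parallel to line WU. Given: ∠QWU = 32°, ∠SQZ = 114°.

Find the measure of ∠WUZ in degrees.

∠WUZ = 34°

1. ∠QSZ = 32°  [SZ∥WU, corresponding at S]
2. ∠QZS = 34°  [△QSZ]
3. ∠SZU = 146°  [linear pair at Z on QU]
4. ∠WUZ = 34°  [SZ∥WU, co-interior at U–Z]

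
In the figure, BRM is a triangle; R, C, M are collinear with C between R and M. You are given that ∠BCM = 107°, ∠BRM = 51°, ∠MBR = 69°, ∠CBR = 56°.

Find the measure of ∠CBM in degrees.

∠CBM = 13°

1. ∠BMR = 60°  [△BRM]
2. ∠BMC = 60°  [C on ray MR]
3. ∠CBM = 13°  [△BCM]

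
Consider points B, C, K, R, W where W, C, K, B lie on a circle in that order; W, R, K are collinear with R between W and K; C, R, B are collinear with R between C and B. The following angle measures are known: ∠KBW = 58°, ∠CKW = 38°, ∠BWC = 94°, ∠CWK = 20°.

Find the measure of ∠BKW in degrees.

1. ∠CBW = 38°  [same arc WC]
2. ∠BCW = 48°  [△WCB]
3. ∠BKW = 48°  [same arc WB]

∠BKW = 48°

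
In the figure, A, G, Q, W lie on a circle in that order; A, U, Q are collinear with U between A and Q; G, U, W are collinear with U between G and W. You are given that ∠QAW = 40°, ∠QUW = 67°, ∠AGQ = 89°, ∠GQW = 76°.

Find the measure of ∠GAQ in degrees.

∠GAQ = 64°

1. ∠QGW = 40°  [same arc QW]
2. ∠GWQ = 64°  [△GQW]
3. ∠GAQ = 64°  [same arc GQ]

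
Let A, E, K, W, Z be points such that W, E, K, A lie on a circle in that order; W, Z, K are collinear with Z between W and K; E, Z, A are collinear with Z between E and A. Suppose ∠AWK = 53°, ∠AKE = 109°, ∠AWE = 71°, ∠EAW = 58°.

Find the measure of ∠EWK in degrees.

∠EWK = 18°

1. ∠AEK = 53°  [same arc KA]
2. ∠EAK = 18°  [△EKA]
3. ∠EWK = 18°  [same arc EK]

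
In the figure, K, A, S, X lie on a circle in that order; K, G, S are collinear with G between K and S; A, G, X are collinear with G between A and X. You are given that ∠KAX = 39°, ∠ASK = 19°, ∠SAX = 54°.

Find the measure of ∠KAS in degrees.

1. ∠KSX = 39°  [same arc KX]
2. ∠SKX = 54°  [same arc SX]
3. ∠KXS = 87°  [△KSX]
4. ∠KAS = 93°  [cyclic KASX, opposite ∠A+∠X]

∠KAS = 93°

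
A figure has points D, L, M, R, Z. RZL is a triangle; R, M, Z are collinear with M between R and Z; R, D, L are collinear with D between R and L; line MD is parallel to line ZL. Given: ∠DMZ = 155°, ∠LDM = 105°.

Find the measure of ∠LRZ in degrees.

∠LRZ = 80°

1. ∠DMR = 25°  [linear pair at M on RZ]
2. ∠MDR = 75°  [linear pair at D on RL]
3. ∠DRM = 80°  [△RMD]
4. ∠LRZ = 80°  [M on RZ, D on RL]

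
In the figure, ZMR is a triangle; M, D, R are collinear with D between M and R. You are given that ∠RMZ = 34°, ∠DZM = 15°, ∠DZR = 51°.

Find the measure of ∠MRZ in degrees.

∠MRZ = 80°

1. ∠DMZ = 34°  [D on ray MR]
2. ∠MDZ = 131°  [△ZMD]
3. ∠RDZ = 49°  [linear pair at D on MR]
4. ∠DRZ = 80°  [△ZDR]
5. ∠MRZ = 80°  [D on ray RM]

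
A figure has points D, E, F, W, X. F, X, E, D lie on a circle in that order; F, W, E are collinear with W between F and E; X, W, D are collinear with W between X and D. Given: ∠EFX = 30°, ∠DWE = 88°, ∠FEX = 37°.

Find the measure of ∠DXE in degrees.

∠DXE = 51°

1. ∠FWX = 88°  [vertical angles at W]
2. ∠EWX = 92°  [linear pair at W on FE]
3. ∠DXE = 51°  [△XWE]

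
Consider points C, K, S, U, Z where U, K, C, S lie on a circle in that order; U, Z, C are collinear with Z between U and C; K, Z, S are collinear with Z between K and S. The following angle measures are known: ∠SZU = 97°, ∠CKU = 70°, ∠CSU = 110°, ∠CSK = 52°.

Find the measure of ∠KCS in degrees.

1. ∠CZK = 97°  [vertical angles at Z]
2. ∠CUK = 52°  [same arc KC]
3. ∠KCU = 58°  [△UKC]
4. ∠CKS = 25°  [△KZC]
5. ∠KCS = 103°  [△KCS]

∠KCS = 103°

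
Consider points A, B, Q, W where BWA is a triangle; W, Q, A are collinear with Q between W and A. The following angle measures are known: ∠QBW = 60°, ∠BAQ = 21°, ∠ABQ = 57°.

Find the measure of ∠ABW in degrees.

∠ABW = 117°

1. ∠AQB = 102°  [△BQA]
2. ∠BAW = 21°  [Q on ray AW]
3. ∠BQW = 78°  [linear pair at Q on WA]
4. ∠BWQ = 42°  [△BWQ]
5. ∠AWB = 42°  [Q on ray WA]
6. ∠ABW = 117°  [△BWA]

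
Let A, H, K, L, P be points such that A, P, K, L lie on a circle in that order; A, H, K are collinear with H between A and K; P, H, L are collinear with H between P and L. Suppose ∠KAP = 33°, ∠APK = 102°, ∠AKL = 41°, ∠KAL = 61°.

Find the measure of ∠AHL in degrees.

1. ∠KLP = 33°  [same arc PK]
2. ∠KHL = 106°  [△KHL]
3. ∠AHL = 74°  [linear pair at H on AK]

∠AHL = 74°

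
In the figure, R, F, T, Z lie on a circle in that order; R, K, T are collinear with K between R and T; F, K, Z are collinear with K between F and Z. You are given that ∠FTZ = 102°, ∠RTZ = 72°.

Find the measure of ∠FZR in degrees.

∠FZR = 30°

1. ∠FRZ = 78°  [cyclic RFTZ, opposite ∠R+∠T]
2. ∠RFZ = 72°  [same arc RZ]
3. ∠FZR = 30°  [△RFZ]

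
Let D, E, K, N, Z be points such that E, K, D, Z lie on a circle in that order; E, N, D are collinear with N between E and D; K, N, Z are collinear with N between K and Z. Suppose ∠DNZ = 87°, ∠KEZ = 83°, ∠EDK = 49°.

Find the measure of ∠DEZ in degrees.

1. ∠ENZ = 93°  [linear pair at N on ED]
2. ∠EZK = 49°  [same arc EK]
3. ∠DEZ = 38°  [△ENZ]

∠DEZ = 38°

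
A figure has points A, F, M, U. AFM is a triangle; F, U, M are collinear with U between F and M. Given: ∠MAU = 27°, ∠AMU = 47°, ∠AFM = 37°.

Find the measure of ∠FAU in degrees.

1. ∠AUM = 106°  [△AUM]
2. ∠AFU = 37°  [U on ray FM]
3. ∠AUF = 74°  [linear pair at U on FM]
4. ∠FAU = 69°  [△AFU]

∠FAU = 69°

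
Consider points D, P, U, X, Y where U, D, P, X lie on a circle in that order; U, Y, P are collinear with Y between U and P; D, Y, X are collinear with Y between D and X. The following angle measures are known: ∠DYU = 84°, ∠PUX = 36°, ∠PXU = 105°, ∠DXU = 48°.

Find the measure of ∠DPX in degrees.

∠DPX = 87°

1. ∠PYX = 84°  [vertical angles at Y]
2. ∠PDX = 36°  [same arc PX]
3. ∠UPX = 39°  [△UPX]
4. ∠DXP = 57°  [△PYX]
5. ∠DPX = 87°  [△DPX]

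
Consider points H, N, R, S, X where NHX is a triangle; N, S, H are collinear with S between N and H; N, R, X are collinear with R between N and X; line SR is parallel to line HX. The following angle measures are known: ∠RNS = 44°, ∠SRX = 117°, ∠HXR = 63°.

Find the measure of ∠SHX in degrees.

1. ∠HNX = 44°  [S on NH, R on NX]
2. ∠HXN = 63°  [R on ray XN]
3. ∠NHX = 73°  [△NHX]
4. ∠SHX = 73°  [S on ray HN]

∠SHX = 73°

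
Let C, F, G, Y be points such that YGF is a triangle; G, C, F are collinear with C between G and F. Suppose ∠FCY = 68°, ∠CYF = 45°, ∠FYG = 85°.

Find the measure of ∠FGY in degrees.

1. ∠CFY = 67°  [△YCF]
2. ∠GFY = 67°  [C on ray FG]
3. ∠FGY = 28°  [△YGF]

∠FGY = 28°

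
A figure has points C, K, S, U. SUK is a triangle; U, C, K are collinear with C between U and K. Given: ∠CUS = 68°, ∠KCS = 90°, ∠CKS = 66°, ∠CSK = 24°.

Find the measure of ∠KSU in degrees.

1. ∠KUS = 68°  [C on ray UK]
2. ∠SKU = 66°  [C on ray KU]
3. ∠KSU = 46°  [△SUK]

∠KSU = 46°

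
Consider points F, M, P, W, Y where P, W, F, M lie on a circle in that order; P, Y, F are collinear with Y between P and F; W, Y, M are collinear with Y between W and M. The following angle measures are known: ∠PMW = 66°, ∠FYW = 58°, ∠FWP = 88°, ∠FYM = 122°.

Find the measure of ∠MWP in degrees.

1. ∠PFW = 66°  [same arc PW]
2. ∠PYW = 122°  [linear pair at Y on PF]
3. ∠FPW = 26°  [△PWF]
4. ∠MWP = 32°  [△PYW]

∠MWP = 32°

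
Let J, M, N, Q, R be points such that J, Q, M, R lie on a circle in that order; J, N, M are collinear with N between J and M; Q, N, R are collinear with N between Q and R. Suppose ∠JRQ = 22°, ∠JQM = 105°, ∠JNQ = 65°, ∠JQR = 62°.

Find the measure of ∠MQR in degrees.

1. ∠JMQ = 22°  [same arc JQ]
2. ∠MNQ = 115°  [linear pair at N on JM]
3. ∠MQR = 43°  [△QNM]

∠MQR = 43°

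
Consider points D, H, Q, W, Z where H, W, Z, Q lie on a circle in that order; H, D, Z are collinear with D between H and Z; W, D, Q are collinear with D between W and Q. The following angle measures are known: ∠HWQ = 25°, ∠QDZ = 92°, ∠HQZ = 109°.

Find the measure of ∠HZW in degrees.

∠HZW = 46°

1. ∠HDW = 92°  [vertical angles at D]
2. ∠HWZ = 71°  [cyclic HWZQ, opposite ∠W+∠Q]
3. ∠WHZ = 63°  [△HDW]
4. ∠HZW = 46°  [△HWZ]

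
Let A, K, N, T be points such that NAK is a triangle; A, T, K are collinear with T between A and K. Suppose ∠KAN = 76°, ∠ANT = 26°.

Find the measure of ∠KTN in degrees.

1. ∠NAT = 76°  [T on ray AK]
2. ∠ATN = 78°  [△NAT]
3. ∠KTN = 102°  [linear pair at T on AK]

∠KTN = 102°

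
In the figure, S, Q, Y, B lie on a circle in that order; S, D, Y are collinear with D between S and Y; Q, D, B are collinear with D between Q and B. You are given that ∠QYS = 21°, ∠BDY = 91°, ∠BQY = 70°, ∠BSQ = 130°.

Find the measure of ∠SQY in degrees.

1. ∠QBS = 21°  [same arc SQ]
2. ∠QDS = 91°  [vertical angles at D]
3. ∠BQS = 29°  [△SQB]
4. ∠QSY = 60°  [△SDQ]
5. ∠SQY = 99°  [△SQY]

∠SQY = 99°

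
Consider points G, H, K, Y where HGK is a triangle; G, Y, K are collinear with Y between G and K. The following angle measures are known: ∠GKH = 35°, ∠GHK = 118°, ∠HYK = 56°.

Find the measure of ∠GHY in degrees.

∠GHY = 29°

1. ∠HGK = 27°  [△HGK]
2. ∠GYH = 124°  [linear pair at Y on GK]
3. ∠HGY = 27°  [Y on ray GK]
4. ∠GHY = 29°  [△HGY]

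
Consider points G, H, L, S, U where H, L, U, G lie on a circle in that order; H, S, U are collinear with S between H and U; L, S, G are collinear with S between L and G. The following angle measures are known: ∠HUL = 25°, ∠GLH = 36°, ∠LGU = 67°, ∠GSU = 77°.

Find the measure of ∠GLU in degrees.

∠GLU = 52°

1. ∠HGL = 25°  [same arc HL]
2. ∠GSH = 103°  [linear pair at S on HU]
3. ∠GHU = 52°  [△HSG]
4. ∠GLU = 52°  [same arc UG]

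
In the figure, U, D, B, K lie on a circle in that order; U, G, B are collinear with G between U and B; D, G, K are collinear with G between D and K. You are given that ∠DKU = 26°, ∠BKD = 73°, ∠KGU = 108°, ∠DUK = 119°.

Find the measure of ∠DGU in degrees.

∠DGU = 72°

1. ∠KDU = 35°  [△UDK]
2. ∠BUD = 73°  [same arc DB]
3. ∠DGU = 72°  [△UGD]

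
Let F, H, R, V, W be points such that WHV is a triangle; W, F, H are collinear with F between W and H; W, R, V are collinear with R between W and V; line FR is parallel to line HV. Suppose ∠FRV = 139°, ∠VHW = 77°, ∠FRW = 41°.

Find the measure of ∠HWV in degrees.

1. ∠RFW = 77°  [FR∥HV, corresponding at F]
2. ∠FWR = 62°  [△WFR]
3. ∠HWV = 62°  [F on WH, R on WV]

∠HWV = 62°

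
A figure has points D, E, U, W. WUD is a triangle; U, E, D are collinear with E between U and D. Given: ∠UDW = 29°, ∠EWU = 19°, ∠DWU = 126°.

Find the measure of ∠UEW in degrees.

1. ∠DUW = 25°  [△WUD]
2. ∠EUW = 25°  [E on ray UD]
3. ∠UEW = 136°  [△WUE]

∠UEW = 136°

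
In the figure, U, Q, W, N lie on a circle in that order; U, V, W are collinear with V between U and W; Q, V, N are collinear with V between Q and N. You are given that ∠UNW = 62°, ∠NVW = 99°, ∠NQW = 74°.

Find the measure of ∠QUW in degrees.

1. ∠UQW = 118°  [cyclic UQWN, opposite ∠Q+∠N]
2. ∠QVU = 99°  [vertical angles at V]
3. ∠QVW = 81°  [linear pair at V on UW]
4. ∠QWU = 25°  [△QVW]
5. ∠QUW = 37°  [△UQW]

∠QUW = 37°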